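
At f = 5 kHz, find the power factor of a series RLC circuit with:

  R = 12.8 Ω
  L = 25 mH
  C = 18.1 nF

Step 1 — Angular frequency: ω = 2π·f = 2π·5000 = 3.142e+04 rad/s.
Step 2 — Component impedances:
  R: Z = R = 12.8 Ω
  L: Z = jωL = j·3.142e+04·0.025 = 0 + j785.4 Ω
  C: Z = 1/(jωC) = -j/(ω·C) = 0 - j1759 Ω
Step 3 — Series combination: Z_total = R + L + C = 12.8 - j973.2 Ω = 973.3∠-89.2° Ω.
Step 4 — Power factor: PF = cos(φ) = Re(Z)/|Z| = 12.8/973.3 = 0.01315.
Step 5 — Type: Im(Z) = -973.2 ⇒ leading (phase φ = -89.2°).

PF = 0.01315 (leading, φ = -89.2°)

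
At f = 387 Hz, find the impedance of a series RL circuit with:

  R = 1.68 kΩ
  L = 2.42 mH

Step 1 — Angular frequency: ω = 2π·f = 2π·387 = 2432 rad/s.
Step 2 — Component impedances:
  R: Z = R = 1680 Ω
  L: Z = jωL = j·2432·0.00242 = 0 + j5.884 Ω
Step 3 — Series combination: Z_total = R + L = 1680 + j5.884 Ω = 1680∠0.2° Ω.

Z = 1680 + j5.884 Ω = 1680∠0.2° Ω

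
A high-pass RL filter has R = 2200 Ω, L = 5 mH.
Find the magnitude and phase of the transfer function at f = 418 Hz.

Step 1 — Angular frequency: ω = 2π·418 = 2626 rad/s.
Step 2 — Transfer function: H(jω) = jωL/(R + jωL).
Step 3 — Numerator jωL = j·13.13; denominator R + jωL = 2200 + j13.13.
Step 4 — H = 3.563e-05 + j0.005969.
Step 5 — Magnitude: |H| = 0.005969 (-44.5 dB); phase: φ = 89.7°.

|H| = 0.005969 (-44.5 dB), φ = 89.7°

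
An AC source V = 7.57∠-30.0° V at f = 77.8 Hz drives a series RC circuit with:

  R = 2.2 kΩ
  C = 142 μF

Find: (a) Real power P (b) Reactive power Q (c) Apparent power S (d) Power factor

Step 1 — Angular frequency: ω = 2π·f = 2π·77.8 = 488.8 rad/s.
Step 2 — Component impedances:
  R: Z = R = 2200 Ω
  C: Z = 1/(jωC) = -j/(ω·C) = 0 - j14.41 Ω
Step 3 — Series combination: Z_total = R + C = 2200 - j14.41 Ω = 2200∠-0.4° Ω.
Step 4 — Source phasor: V = 7.57∠-30.0° V = 6.556 - j3.785 V.
Step 5 — Current: I = V / Z = 0.002991 - j0.001701 A = 0.003441∠-29.6° A.
Step 6 — Complex power: S = V·I* = 0.02605 - j0.0001706 VA.
Step 7 — Real power: P = Re(S) = 0.02605 W.
Step 8 — Reactive power: Q = Im(S) = -0.0001706 VAR.
Step 9 — Apparent power: |S| = 0.02605 VA.
Step 10 — Power factor: PF = P/|S| = 1 (leading).

(a) P = 0.02605 W  (b) Q = -0.0001706 VAR  (c) S = 0.02605 VA  (d) PF = 1 (leading)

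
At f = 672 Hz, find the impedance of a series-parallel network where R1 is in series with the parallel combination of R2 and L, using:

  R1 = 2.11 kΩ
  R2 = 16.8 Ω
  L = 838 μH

Step 1 — Angular frequency: ω = 2π·f = 2π·672 = 4222 rad/s.
Step 2 — Component impedances:
  R1: Z = R = 2110 Ω
  R2: Z = R = 16.8 Ω
  L: Z = jωL = j·4222·0.000838 = 0 + j3.538 Ω
Step 3 — Parallel branch: R2 || L = 1/(1/R2 + 1/L) = 0.7136 + j3.388 Ω.
Step 4 — Series with R1: Z_total = R1 + (R2 || L) = 2111 + j3.388 Ω = 2111∠0.1° Ω.

Z = 2111 + j3.388 Ω = 2111∠0.1° Ω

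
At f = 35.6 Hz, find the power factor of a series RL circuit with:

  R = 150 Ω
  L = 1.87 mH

Step 1 — Angular frequency: ω = 2π·f = 2π·35.6 = 223.7 rad/s.
Step 2 — Component impedances:
  R: Z = R = 150 Ω
  L: Z = jωL = j·223.7·0.00187 = 0 + j0.4183 Ω
Step 3 — Series combination: Z_total = R + L = 150 + j0.4183 Ω = 150∠0.2° Ω.
Step 4 — Power factor: PF = cos(φ) = Re(Z)/|Z| = 150/150 = 1.
Step 5 — Type: Im(Z) = 0.4183 ⇒ lagging (phase φ = 0.2°).

PF = 1 (lagging, φ = 0.2°)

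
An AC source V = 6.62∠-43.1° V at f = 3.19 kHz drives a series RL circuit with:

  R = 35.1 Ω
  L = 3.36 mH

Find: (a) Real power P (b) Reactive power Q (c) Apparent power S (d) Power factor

Step 1 — Angular frequency: ω = 2π·f = 2π·3190 = 2.004e+04 rad/s.
Step 2 — Component impedances:
  R: Z = R = 35.1 Ω
  L: Z = jωL = j·2.004e+04·0.00336 = 0 + j67.35 Ω
Step 3 — Series combination: Z_total = R + L = 35.1 + j67.35 Ω = 75.94∠62.5° Ω.
Step 4 — Source phasor: V = 6.62∠-43.1° V = 4.834 - j4.523 V.
Step 5 — Current: I = V / Z = -0.0234 - j0.08397 A = 0.08717∠-105.6° A.
Step 6 — Complex power: S = V·I* = 0.2667 + j0.5117 VA.
Step 7 — Real power: P = Re(S) = 0.2667 W.
Step 8 — Reactive power: Q = Im(S) = 0.5117 VAR.
Step 9 — Apparent power: |S| = 0.5771 VA.
Step 10 — Power factor: PF = P/|S| = 0.4622 (lagging).

(a) P = 0.2667 W  (b) Q = 0.5117 VAR  (c) S = 0.5771 VA  (d) PF = 0.4622 (lagging)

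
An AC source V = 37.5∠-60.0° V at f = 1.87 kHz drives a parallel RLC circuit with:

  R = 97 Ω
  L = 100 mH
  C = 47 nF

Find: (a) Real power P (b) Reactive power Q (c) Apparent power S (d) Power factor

Step 1 — Angular frequency: ω = 2π·f = 2π·1870 = 1.175e+04 rad/s.
Step 2 — Component impedances:
  R: Z = R = 97 Ω
  L: Z = jωL = j·1.175e+04·0.1 = 0 + j1175 Ω
  C: Z = 1/(jωC) = -j/(ω·C) = 0 - j1811 Ω
Step 3 — Parallel combination: 1/Z_total = 1/R + 1/L + 1/C; Z_total = 96.92 + j2.81 Ω = 96.96∠1.7° Ω.
Step 4 — Source phasor: V = 37.5∠-60.0° V = 18.75 - j32.48 V.
Step 5 — Current: I = V / Z = 0.1836 - j0.3404 A = 0.3868∠-61.7° A.
Step 6 — Complex power: S = V·I* = 14.5 + j0.4203 VA.
Step 7 — Real power: P = Re(S) = 14.5 W.
Step 8 — Reactive power: Q = Im(S) = 0.4203 VAR.
Step 9 — Apparent power: |S| = 14.5 VA.
Step 10 — Power factor: PF = P/|S| = 0.9996 (lagging).

(a) P = 14.5 W  (b) Q = 0.4203 VAR  (c) S = 14.5 VA  (d) PF = 0.9996 (lagging)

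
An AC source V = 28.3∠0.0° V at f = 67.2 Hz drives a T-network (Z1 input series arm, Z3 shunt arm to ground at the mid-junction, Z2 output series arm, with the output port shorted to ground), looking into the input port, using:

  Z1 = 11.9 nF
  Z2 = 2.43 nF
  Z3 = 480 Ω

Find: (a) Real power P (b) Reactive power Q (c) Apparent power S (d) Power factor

Step 1 — Angular frequency: ω = 2π·f = 2π·67.2 = 422.2 rad/s.
Step 2 — Component impedances:
  Z1: Z = 1/(jωC) = -j/(ω·C) = 0 - j1.99e+05 Ω
  Z2: Z = 1/(jωC) = -j/(ω·C) = 0 - j9.746e+05 Ω
  Z3: Z = R = 480 Ω
Step 3 — With the output port shorted to ground, the output series arm Z2 runs from the junction to ground; the shunt arm Z3 also runs from the junction to ground. They appear in parallel: Z3 || Z2 = 480 - j0.2364 Ω.
Step 4 — Series with input arm Z1: Z_in = Z1 + (Z3 || Z2) = 480 - j1.99e+05 Ω = 1.99e+05∠-89.9° Ω.
Step 5 — Source phasor: V = 28.3∠0.0° V = 28.3 V.
Step 6 — Current: I = V / Z = 3.429e-07 + j0.0001422 A = 0.0001422∠89.9° A.
Step 7 — Complex power: S = V·I* = 9.705e-06 - j0.004024 VA.
Step 8 — Real power: P = Re(S) = 9.705e-06 W.
Step 9 — Reactive power: Q = Im(S) = -0.004024 VAR.
Step 10 — Apparent power: |S| = 0.004024 VA.
Step 11 — Power factor: PF = P/|S| = 0.002412 (leading).

(a) P = 9.705e-06 W  (b) Q = -0.004024 VAR  (c) S = 0.004024 VA  (d) PF = 0.002412 (leading)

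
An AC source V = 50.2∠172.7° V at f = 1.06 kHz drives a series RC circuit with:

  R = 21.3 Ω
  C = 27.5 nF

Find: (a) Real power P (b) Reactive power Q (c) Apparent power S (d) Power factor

Step 1 — Angular frequency: ω = 2π·f = 2π·1060 = 6660 rad/s.
Step 2 — Component impedances:
  R: Z = R = 21.3 Ω
  C: Z = 1/(jωC) = -j/(ω·C) = 0 - j5460 Ω
Step 3 — Series combination: Z_total = R + C = 21.3 - j5460 Ω = 5460∠-89.8° Ω.
Step 4 — Source phasor: V = 50.2∠172.7° V = -49.79 + j6.379 V.
Step 5 — Current: I = V / Z = -0.001204 - j0.009115 A = 0.009194∠-97.5° A.
Step 6 — Complex power: S = V·I* = 0.001801 - j0.4616 VA.
Step 7 — Real power: P = Re(S) = 0.001801 W.
Step 8 — Reactive power: Q = Im(S) = -0.4616 VAR.
Step 9 — Apparent power: |S| = 0.4616 VA.
Step 10 — Power factor: PF = P/|S| = 0.003901 (leading).

(a) P = 0.001801 W  (b) Q = -0.4616 VAR  (c) S = 0.4616 VA  (d) PF = 0.003901 (leading)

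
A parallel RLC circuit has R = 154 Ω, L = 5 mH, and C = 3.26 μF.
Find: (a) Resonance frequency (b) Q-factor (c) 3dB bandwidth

Step 1 — Resonance: ω₀ = 1/√(LC) = 1/√(0.005·3.26e-06) = 7833 rad/s.
Step 2 — f₀ = ω₀/(2π) = 1247 Hz.
Step 3 — Parallel Q: Q = R/(ω₀L) = 154/(7833·0.005) = 3.932.
Step 4 — Bandwidth: Δω = ω₀/Q = 1992 rad/s; BW = Δω/(2π) = 317 Hz.

(a) f₀ = 1247 Hz  (b) Q = 3.932  (c) BW = 317 Hz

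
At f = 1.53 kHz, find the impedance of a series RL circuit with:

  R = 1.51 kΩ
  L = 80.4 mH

Step 1 — Angular frequency: ω = 2π·f = 2π·1530 = 9613 rad/s.
Step 2 — Component impedances:
  R: Z = R = 1510 Ω
  L: Z = jωL = j·9613·0.0804 = 0 + j772.9 Ω
Step 3 — Series combination: Z_total = R + L = 1510 + j772.9 Ω = 1696∠27.1° Ω.

Z = 1510 + j772.9 Ω = 1696∠27.1° Ω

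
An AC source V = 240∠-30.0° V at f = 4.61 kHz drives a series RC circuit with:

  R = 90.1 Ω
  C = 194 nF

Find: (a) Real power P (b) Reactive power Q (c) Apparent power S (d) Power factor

Step 1 — Angular frequency: ω = 2π·f = 2π·4610 = 2.897e+04 rad/s.
Step 2 — Component impedances:
  R: Z = R = 90.1 Ω
  C: Z = 1/(jωC) = -j/(ω·C) = 0 - j178 Ω
Step 3 — Series combination: Z_total = R + C = 90.1 - j178 Ω = 199.5∠-63.1° Ω.
Step 4 — Source phasor: V = 240∠-30.0° V = 207.8 - j120 V.
Step 5 — Current: I = V / Z = 1.007 + j0.6579 A = 1.203∠33.1° A.
Step 6 — Complex power: S = V·I* = 130.4 - j257.6 VA.
Step 7 — Real power: P = Re(S) = 130.4 W.
Step 8 — Reactive power: Q = Im(S) = -257.6 VAR.
Step 9 — Apparent power: |S| = 288.8 VA.
Step 10 — Power factor: PF = P/|S| = 0.4517 (leading).

(a) P = 130.4 W  (b) Q = -257.6 VAR  (c) S = 288.8 VA  (d) PF = 0.4517 (leading)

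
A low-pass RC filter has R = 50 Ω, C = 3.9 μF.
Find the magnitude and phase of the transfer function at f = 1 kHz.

Step 1 — Angular frequency: ω = 2π·1000 = 6283 rad/s.
Step 2 — Transfer function: H(jω) = 1/(1 + jωRC).
Step 3 — Denominator: 1 + jωRC = 1 + j·6283·50·3.9e-06 = 1 + j1.225.
Step 4 — H = 0.3998 - j0.4899.
Step 5 — Magnitude: |H| = 0.6323 (-4.0 dB); phase: φ = -50.8°.

|H| = 0.6323 (-4.0 dB), φ = -50.8°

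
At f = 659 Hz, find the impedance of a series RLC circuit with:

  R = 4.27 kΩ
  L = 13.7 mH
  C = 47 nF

Step 1 — Angular frequency: ω = 2π·f = 2π·659 = 4141 rad/s.
Step 2 — Component impedances:
  R: Z = R = 4270 Ω
  L: Z = jωL = j·4141·0.0137 = 0 + j56.73 Ω
  C: Z = 1/(jωC) = -j/(ω·C) = 0 - j5139 Ω
Step 3 — Series combination: Z_total = R + L + C = 4270 - j5082 Ω = 6638∠-50.0° Ω.

Z = 4270 - j5082 Ω = 6638∠-50.0° Ω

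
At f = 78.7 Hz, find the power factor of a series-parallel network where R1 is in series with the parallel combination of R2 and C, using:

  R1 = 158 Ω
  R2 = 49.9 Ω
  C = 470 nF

Step 1 — Angular frequency: ω = 2π·f = 2π·78.7 = 494.5 rad/s.
Step 2 — Component impedances:
  R1: Z = R = 158 Ω
  R2: Z = R = 49.9 Ω
  C: Z = 1/(jωC) = -j/(ω·C) = 0 - j4303 Ω
Step 3 — Parallel branch: R2 || C = 1/(1/R2 + 1/C) = 49.89 - j0.5786 Ω.
Step 4 — Series with R1: Z_total = R1 + (R2 || C) = 207.9 - j0.5786 Ω = 207.9∠-0.2° Ω.
Step 5 — Power factor: PF = cos(φ) = Re(Z)/|Z| = 207.9/207.9 = 1.
Step 6 — Type: Im(Z) = -0.5786 ⇒ leading (phase φ = -0.2°).

PF = 1 (leading, φ = -0.2°)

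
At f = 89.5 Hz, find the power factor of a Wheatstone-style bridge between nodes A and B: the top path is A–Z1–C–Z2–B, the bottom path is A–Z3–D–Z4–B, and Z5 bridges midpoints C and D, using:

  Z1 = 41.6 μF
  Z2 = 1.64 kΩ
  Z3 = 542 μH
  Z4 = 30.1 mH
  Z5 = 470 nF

Step 1 — Angular frequency: ω = 2π·f = 2π·89.5 = 562.3 rad/s.
Step 2 — Component impedances:
  Z1: Z = 1/(jωC) = -j/(ω·C) = 0 - j42.75 Ω
  Z2: Z = R = 1640 Ω
  Z3: Z = jωL = j·562.3·0.000542 = 0 + j0.3048 Ω
  Z4: Z = jωL = j·562.3·0.0301 = 0 + j16.93 Ω
  Z5: Z = 1/(jωC) = -j/(ω·C) = 0 - j3784 Ω
Step 3 — Bridge requires nodal analysis (the Z5 bridge couples midpoints C and D, so the two paths cannot be reduced to a simple series/parallel combination). Setting node B to ground and injecting 1 A at node A, the 3-node admittance system at A, C, D solves to V_A = Z_AB = 0.1809 + j17.23 Ω = 17.24∠89.4° Ω.
Step 4 — Power factor: PF = cos(φ) = Re(Z)/|Z| = 0.18094/17.235 = 0.0105.
Step 5 — Type: Im(Z) = 17.23 ⇒ lagging (phase φ = 89.4°).

PF = 0.0105 (lagging, φ = 89.4°)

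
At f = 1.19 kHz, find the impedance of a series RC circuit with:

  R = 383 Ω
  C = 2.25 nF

Step 1 — Angular frequency: ω = 2π·f = 2π·1190 = 7477 rad/s.
Step 2 — Component impedances:
  R: Z = R = 383 Ω
  C: Z = 1/(jωC) = -j/(ω·C) = 0 - j5.944e+04 Ω
Step 3 — Series combination: Z_total = R + C = 383 - j5.944e+04 Ω = 5.944e+04∠-89.6° Ω.

Z = 383 - j5.944e+04 Ω = 5.944e+04∠-89.6° Ω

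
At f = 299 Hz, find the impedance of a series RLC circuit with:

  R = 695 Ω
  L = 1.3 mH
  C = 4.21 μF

Step 1 — Angular frequency: ω = 2π·f = 2π·299 = 1879 rad/s.
Step 2 — Component impedances:
  R: Z = R = 695 Ω
  L: Z = jωL = j·1879·0.0013 = 0 + j2.442 Ω
  C: Z = 1/(jωC) = -j/(ω·C) = 0 - j126.4 Ω
Step 3 — Series combination: Z_total = R + L + C = 695 - j124 Ω = 706∠-10.1° Ω.

Z = 695 - j124 Ω = 706∠-10.1° Ω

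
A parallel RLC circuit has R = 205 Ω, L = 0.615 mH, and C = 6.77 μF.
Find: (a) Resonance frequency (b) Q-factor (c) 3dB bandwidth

Step 1 — Resonance: ω₀ = 1/√(LC) = 1/√(0.000615·6.77e-06) = 1.55e+04 rad/s.
Step 2 — f₀ = ω₀/(2π) = 2467 Hz.
Step 3 — Parallel Q: Q = R/(ω₀L) = 205/(1.55e+04·0.000615) = 21.51.
Step 4 — Bandwidth: Δω = ω₀/Q = 720.5 rad/s; BW = Δω/(2π) = 114.7 Hz.

(a) f₀ = 2467 Hz  (b) Q = 21.51  (c) BW = 114.7 Hz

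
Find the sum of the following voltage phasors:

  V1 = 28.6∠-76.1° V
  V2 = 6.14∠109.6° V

Step 1 — Convert each phasor to rectangular form:
  V1 = 28.6·(cos(-76.1°) + j·sin(-76.1°)) = 6.871 - j27.76 V
  V2 = 6.14·(cos(109.6°) + j·sin(109.6°)) = -2.06 + j5.784 V
Step 2 — Sum components: V_total = 4.811 - j21.98 V.
Step 3 — Convert to polar: |V_total| = 22.5 V, ∠V_total = -77.7°.

V_total = 22.5∠-77.7° V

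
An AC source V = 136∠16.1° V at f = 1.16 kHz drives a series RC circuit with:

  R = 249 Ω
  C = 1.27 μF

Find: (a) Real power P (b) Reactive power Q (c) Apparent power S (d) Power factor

Step 1 — Angular frequency: ω = 2π·f = 2π·1160 = 7288 rad/s.
Step 2 — Component impedances:
  R: Z = R = 249 Ω
  C: Z = 1/(jωC) = -j/(ω·C) = 0 - j108 Ω
Step 3 — Series combination: Z_total = R + C = 249 - j108 Ω = 271.4∠-23.5° Ω.
Step 4 — Source phasor: V = 136∠16.1° V = 130.7 + j37.71 V.
Step 5 — Current: I = V / Z = 0.3863 + j0.3191 A = 0.5011∠39.6° A.
Step 6 — Complex power: S = V·I* = 62.51 - j27.12 VA.
Step 7 — Real power: P = Re(S) = 62.51 W.
Step 8 — Reactive power: Q = Im(S) = -27.12 VAR.
Step 9 — Apparent power: |S| = 68.14 VA.
Step 10 — Power factor: PF = P/|S| = 0.9174 (leading).

(a) P = 62.51 W  (b) Q = -27.12 VAR  (c) S = 68.14 VA  (d) PF = 0.9174 (leading)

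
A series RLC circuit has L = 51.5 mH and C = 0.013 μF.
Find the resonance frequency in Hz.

Step 1 — Resonance condition Im(Z)=0 gives ω₀ = 1/√(LC).
Step 2 — ω₀ = 1/√(0.0515·1.3e-08) = 3.865e+04 rad/s.
Step 3 — f₀ = ω₀/(2π) = 6151 Hz.

f₀ = 6151 Hz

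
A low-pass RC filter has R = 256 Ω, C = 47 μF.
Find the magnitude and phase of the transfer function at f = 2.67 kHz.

Step 1 — Angular frequency: ω = 2π·2670 = 1.678e+04 rad/s.
Step 2 — Transfer function: H(jω) = 1/(1 + jωRC).
Step 3 — Denominator: 1 + jωRC = 1 + j·1.678e+04·256·4.7e-05 = 1 + j201.9.
Step 4 — H = 2.454e-05 - j0.004954.
Step 5 — Magnitude: |H| = 0.004954 (-46.1 dB); phase: φ = -89.7°.

|H| = 0.004954 (-46.1 dB), φ = -89.7°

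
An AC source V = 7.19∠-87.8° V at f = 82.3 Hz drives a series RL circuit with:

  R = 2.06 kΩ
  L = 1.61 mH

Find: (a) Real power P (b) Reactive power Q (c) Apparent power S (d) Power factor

Step 1 — Angular frequency: ω = 2π·f = 2π·82.3 = 517.1 rad/s.
Step 2 — Component impedances:
  R: Z = R = 2060 Ω
  L: Z = jωL = j·517.1·0.00161 = 0 + j0.8325 Ω
Step 3 — Series combination: Z_total = R + L = 2060 + j0.8325 Ω = 2060∠0.0° Ω.
Step 4 — Source phasor: V = 7.19∠-87.8° V = 0.276 - j7.185 V.
Step 5 — Current: I = V / Z = 0.0001326 - j0.003488 A = 0.00349∠-87.8° A.
Step 6 — Complex power: S = V·I* = 0.0251 + j1.014e-05 VA.
Step 7 — Real power: P = Re(S) = 0.0251 W.
Step 8 — Reactive power: Q = Im(S) = 1.014e-05 VAR.
Step 9 — Apparent power: |S| = 0.0251 VA.
Step 10 — Power factor: PF = P/|S| = 1 (lagging).

(a) P = 0.0251 W  (b) Q = 1.014e-05 VAR  (c) S = 0.0251 VA  (d) PF = 1 (lagging)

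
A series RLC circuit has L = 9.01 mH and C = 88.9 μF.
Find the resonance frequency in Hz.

Step 1 — Resonance condition Im(Z)=0 gives ω₀ = 1/√(LC).
Step 2 — ω₀ = 1/√(0.00901·8.89e-05) = 1117 rad/s.
Step 3 — f₀ = ω₀/(2π) = 177.8 Hz.

f₀ = 177.8 Hz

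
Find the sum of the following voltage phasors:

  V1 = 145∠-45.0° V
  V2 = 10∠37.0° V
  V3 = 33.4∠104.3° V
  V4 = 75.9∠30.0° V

Step 1 — Convert each phasor to rectangular form:
  V1 = 145·(cos(-45.0°) + j·sin(-45.0°)) = 102.5 - j102.5 V
  V2 = 10·(cos(37.0°) + j·sin(37.0°)) = 7.986 + j6.018 V
  V3 = 33.4·(cos(104.3°) + j·sin(104.3°)) = -8.25 + j32.37 V
  V4 = 75.9·(cos(30.0°) + j·sin(30.0°)) = 65.73 + j37.95 V
Step 2 — Sum components: V_total = 168 - j26.2 V.
Step 3 — Convert to polar: |V_total| = 170 V, ∠V_total = -8.9°.

V_total = 170∠-8.9° V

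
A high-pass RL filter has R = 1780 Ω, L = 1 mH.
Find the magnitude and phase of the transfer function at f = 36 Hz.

Step 1 — Angular frequency: ω = 2π·36 = 226.2 rad/s.
Step 2 — Transfer function: H(jω) = jωL/(R + jωL).
Step 3 — Numerator jωL = j·0.2262; denominator R + jωL = 1780 + j0.2262.
Step 4 — H = 1.615e-08 + j0.0001271.
Step 5 — Magnitude: |H| = 0.0001271 (-77.9 dB); phase: φ = 90.0°.

|H| = 0.0001271 (-77.9 dB), φ = 90.0°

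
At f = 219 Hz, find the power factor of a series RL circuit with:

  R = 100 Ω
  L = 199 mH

Step 1 — Angular frequency: ω = 2π·f = 2π·219 = 1376 rad/s.
Step 2 — Component impedances:
  R: Z = R = 100 Ω
  L: Z = jωL = j·1376·0.199 = 0 + j273.8 Ω
Step 3 — Series combination: Z_total = R + L = 100 + j273.8 Ω = 291.5∠69.9° Ω.
Step 4 — Power factor: PF = cos(φ) = Re(Z)/|Z| = 100/291.52 = 0.343.
Step 5 — Type: Im(Z) = 273.8 ⇒ lagging (phase φ = 69.9°).

PF = 0.343 (lagging, φ = 69.9°)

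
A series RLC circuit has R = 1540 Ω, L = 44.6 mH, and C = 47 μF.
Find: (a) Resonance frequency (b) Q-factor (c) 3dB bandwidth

Step 1 — Resonance condition Im(Z)=0 gives ω₀ = 1/√(LC).
Step 2 — ω₀ = 1/√(0.0446·4.7e-05) = 690.7 rad/s.
Step 3 — f₀ = ω₀/(2π) = 109.9 Hz.
Step 4 — Series Q: Q = ω₀L/R = 690.7·0.0446/1540 = 0.02.
Step 5 — 3dB bandwidth: Δω = ω₀/Q = 3.453e+04 rad/s; BW = Δω/(2π) = 5495 Hz.

(a) f₀ = 109.9 Hz  (b) Q = 0.02  (c) BW = 5495 Hz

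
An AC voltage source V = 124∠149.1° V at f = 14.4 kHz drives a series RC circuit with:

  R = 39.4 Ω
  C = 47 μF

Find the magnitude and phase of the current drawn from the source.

Step 1 — Angular frequency: ω = 2π·f = 2π·1.44e+04 = 9.048e+04 rad/s.
Step 2 — Component impedances:
  R: Z = R = 39.4 Ω
  C: Z = 1/(jωC) = -j/(ω·C) = 0 - j0.2352 Ω
Step 3 — Series combination: Z_total = R + C = 39.4 - j0.2352 Ω = 39.4∠-0.3° Ω.
Step 4 — Source phasor: V = 124∠149.1° V = -106.4 + j63.68 V.
Step 5 — Ohm's law: I = V / Z_total = (-106.4 + j63.68) / (39.4 - j0.2352) = -2.71 + j1.6 A.
Step 6 — Convert to polar: |I| = 3.147 A, ∠I = 149.4°.

I = 3.147∠149.4° A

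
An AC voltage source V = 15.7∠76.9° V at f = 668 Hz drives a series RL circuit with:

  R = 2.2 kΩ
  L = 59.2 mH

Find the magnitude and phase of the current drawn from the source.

Step 1 — Angular frequency: ω = 2π·f = 2π·668 = 4197 rad/s.
Step 2 — Component impedances:
  R: Z = R = 2200 Ω
  L: Z = jωL = j·4197·0.0592 = 0 + j248.5 Ω
Step 3 — Series combination: Z_total = R + L = 2200 + j248.5 Ω = 2214∠6.4° Ω.
Step 4 — Source phasor: V = 15.7∠76.9° V = 3.558 + j15.29 V.
Step 5 — Ohm's law: I = V / Z_total = (3.558 + j15.29) / (2200 + j248.5) = 0.002372 + j0.006683 A.
Step 6 — Convert to polar: |I| = 0.007091 A, ∠I = 70.5°.

I = 0.007091∠70.5° A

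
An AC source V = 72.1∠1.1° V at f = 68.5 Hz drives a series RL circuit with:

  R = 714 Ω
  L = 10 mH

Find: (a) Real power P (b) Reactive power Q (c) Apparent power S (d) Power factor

Step 1 — Angular frequency: ω = 2π·f = 2π·68.5 = 430.4 rad/s.
Step 2 — Component impedances:
  R: Z = R = 714 Ω
  L: Z = jωL = j·430.4·0.01 = 0 + j4.304 Ω
Step 3 — Series combination: Z_total = R + L = 714 + j4.304 Ω = 714∠0.3° Ω.
Step 4 — Source phasor: V = 72.1∠1.1° V = 72.09 + j1.384 V.
Step 5 — Current: I = V / Z = 0.101 + j0.00133 A = 0.101∠0.8° A.
Step 6 — Complex power: S = V·I* = 7.28 + j0.04389 VA.
Step 7 — Real power: P = Re(S) = 7.28 W.
Step 8 — Reactive power: Q = Im(S) = 0.04389 VAR.
Step 9 — Apparent power: |S| = 7.281 VA.
Step 10 — Power factor: PF = P/|S| = 1 (lagging).

(a) P = 7.28 W  (b) Q = 0.04389 VAR  (c) S = 7.281 VA  (d) PF = 1 (lagging)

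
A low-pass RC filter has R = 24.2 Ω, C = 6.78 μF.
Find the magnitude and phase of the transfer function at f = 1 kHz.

Step 1 — Angular frequency: ω = 2π·1000 = 6283 rad/s.
Step 2 — Transfer function: H(jω) = 1/(1 + jωRC).
Step 3 — Denominator: 1 + jωRC = 1 + j·6283·24.2·6.78e-06 = 1 + j1.031.
Step 4 — H = 0.4848 - j0.4998.
Step 5 — Magnitude: |H| = 0.6963 (-3.1 dB); phase: φ = -45.9°.

|H| = 0.6963 (-3.1 dB), φ = -45.9°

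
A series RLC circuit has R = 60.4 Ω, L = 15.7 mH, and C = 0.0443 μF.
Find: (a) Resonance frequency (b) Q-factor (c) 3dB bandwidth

Step 1 — Resonance condition Im(Z)=0 gives ω₀ = 1/√(LC).
Step 2 — ω₀ = 1/√(0.0157·4.43e-08) = 3.792e+04 rad/s.
Step 3 — f₀ = ω₀/(2π) = 6035 Hz.
Step 4 — Series Q: Q = ω₀L/R = 3.792e+04·0.0157/60.4 = 9.856.
Step 5 — 3dB bandwidth: Δω = ω₀/Q = 3847 rad/s; BW = Δω/(2π) = 612.3 Hz.

(a) f₀ = 6035 Hz  (b) Q = 9.856  (c) BW = 612.3 Hz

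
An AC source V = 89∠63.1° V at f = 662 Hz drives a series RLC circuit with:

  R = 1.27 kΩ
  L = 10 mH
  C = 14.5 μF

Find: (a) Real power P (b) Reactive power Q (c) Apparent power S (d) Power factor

Step 1 — Angular frequency: ω = 2π·f = 2π·662 = 4159 rad/s.
Step 2 — Component impedances:
  R: Z = R = 1270 Ω
  L: Z = jωL = j·4159·0.01 = 0 + j41.59 Ω
  C: Z = 1/(jωC) = -j/(ω·C) = 0 - j16.58 Ω
Step 3 — Series combination: Z_total = R + L + C = 1270 + j25.01 Ω = 1270∠1.1° Ω.
Step 4 — Source phasor: V = 89∠63.1° V = 40.27 + j79.37 V.
Step 5 — Current: I = V / Z = 0.03292 + j0.06185 A = 0.07007∠62.0° A.
Step 6 — Complex power: S = V·I* = 6.235 + j0.1228 VA.
Step 7 — Real power: P = Re(S) = 6.235 W.
Step 8 — Reactive power: Q = Im(S) = 0.1228 VAR.
Step 9 — Apparent power: |S| = 6.236 VA.
Step 10 — Power factor: PF = P/|S| = 0.9998 (lagging).

(a) P = 6.235 W  (b) Q = 0.1228 VAR  (c) S = 6.236 VA  (d) PF = 0.9998 (lagging)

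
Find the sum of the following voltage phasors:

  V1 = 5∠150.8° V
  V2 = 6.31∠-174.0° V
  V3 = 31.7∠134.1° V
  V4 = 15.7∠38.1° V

Step 1 — Convert each phasor to rectangular form:
  V1 = 5·(cos(150.8°) + j·sin(150.8°)) = -4.365 + j2.439 V
  V2 = 6.31·(cos(-174.0°) + j·sin(-174.0°)) = -6.275 - j0.6596 V
  V3 = 31.7·(cos(134.1°) + j·sin(134.1°)) = -22.06 + j22.76 V
  V4 = 15.7·(cos(38.1°) + j·sin(38.1°)) = 12.35 + j9.687 V
Step 2 — Sum components: V_total = -20.35 + j34.23 V.
Step 3 — Convert to polar: |V_total| = 39.82 V, ∠V_total = 120.7°.

V_total = 39.82∠120.7° V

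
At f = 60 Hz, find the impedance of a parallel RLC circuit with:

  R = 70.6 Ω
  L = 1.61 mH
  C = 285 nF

Step 1 — Angular frequency: ω = 2π·f = 2π·60 = 377 rad/s.
Step 2 — Component impedances:
  R: Z = R = 70.6 Ω
  L: Z = jωL = j·377·0.00161 = 0 + j0.607 Ω
  C: Z = 1/(jωC) = -j/(ω·C) = 0 - j9307 Ω
Step 3 — Parallel combination: 1/Z_total = 1/R + 1/L + 1/C; Z_total = 0.005218 + j0.607 Ω = 0.607∠89.5° Ω.

Z = 0.005218 + j0.607 Ω = 0.607∠89.5° Ω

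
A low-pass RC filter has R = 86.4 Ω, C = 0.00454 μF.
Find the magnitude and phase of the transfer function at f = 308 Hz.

Step 1 — Angular frequency: ω = 2π·308 = 1935 rad/s.
Step 2 — Transfer function: H(jω) = 1/(1 + jωRC).
Step 3 — Denominator: 1 + jωRC = 1 + j·1935·86.4·4.54e-09 = 1 + j0.0007591.
Step 4 — H = 1 - j0.0007591.
Step 5 — Magnitude: |H| = 1 (-0.0 dB); phase: φ = -0.0°.

|H| = 1 (-0.0 dB), φ = -0.0°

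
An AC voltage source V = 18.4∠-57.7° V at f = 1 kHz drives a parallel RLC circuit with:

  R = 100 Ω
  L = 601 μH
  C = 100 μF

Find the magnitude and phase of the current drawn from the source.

Step 1 — Angular frequency: ω = 2π·f = 2π·1000 = 6283 rad/s.
Step 2 — Component impedances:
  R: Z = R = 100 Ω
  L: Z = jωL = j·6283·0.000601 = 0 + j3.776 Ω
  C: Z = 1/(jωC) = -j/(ω·C) = 0 - j1.592 Ω
Step 3 — Parallel combination: 1/Z_total = 1/R + 1/L + 1/C; Z_total = 0.07562 - j2.749 Ω = 2.75∠-88.4° Ω.
Step 4 — Source phasor: V = 18.4∠-57.7° V = 9.832 - j15.55 V.
Step 5 — Ohm's law: I = V / Z_total = (9.832 - j15.55) / (0.07562 - j2.749) = 5.752 + j3.418 A.
Step 6 — Convert to polar: |I| = 6.691 A, ∠I = 30.7°.

I = 6.691∠30.7° A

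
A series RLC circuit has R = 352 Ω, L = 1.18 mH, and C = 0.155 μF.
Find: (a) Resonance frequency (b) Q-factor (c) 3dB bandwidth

Step 1 — Resonance: ω₀ = 1/√(LC) = 1/√(0.00118·1.55e-07) = 7.394e+04 rad/s.
Step 2 — f₀ = ω₀/(2π) = 1.177e+04 Hz.
Step 3 — Series Q: Q = ω₀L/R = 7.394e+04·0.00118/352 = 0.2479.
Step 4 — Bandwidth: Δω = ω₀/Q = 2.983e+05 rad/s; BW = Δω/(2π) = 4.748e+04 Hz.

(a) f₀ = 1.177e+04 Hz  (b) Q = 0.2479  (c) BW = 4.748e+04 Hz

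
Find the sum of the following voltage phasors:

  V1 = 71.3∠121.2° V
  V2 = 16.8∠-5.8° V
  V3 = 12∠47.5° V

Step 1 — Convert each phasor to rectangular form:
  V1 = 71.3·(cos(121.2°) + j·sin(121.2°)) = -36.94 + j60.99 V
  V2 = 16.8·(cos(-5.8°) + j·sin(-5.8°)) = 16.71 - j1.698 V
  V3 = 12·(cos(47.5°) + j·sin(47.5°)) = 8.107 + j8.847 V
Step 2 — Sum components: V_total = -12.11 + j68.14 V.
Step 3 — Convert to polar: |V_total| = 69.21 V, ∠V_total = 100.1°.

V_total = 69.21∠100.1° V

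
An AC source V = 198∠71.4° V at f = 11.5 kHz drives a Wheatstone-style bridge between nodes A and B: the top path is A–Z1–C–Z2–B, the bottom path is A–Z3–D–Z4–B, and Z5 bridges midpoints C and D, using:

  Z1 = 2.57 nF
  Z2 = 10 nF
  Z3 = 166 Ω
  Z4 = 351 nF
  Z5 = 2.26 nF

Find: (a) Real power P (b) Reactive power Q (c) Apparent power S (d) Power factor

Step 1 — Angular frequency: ω = 2π·f = 2π·1.15e+04 = 7.226e+04 rad/s.
Step 2 — Component impedances:
  Z1: Z = 1/(jωC) = -j/(ω·C) = 0 - j5385 Ω
  Z2: Z = 1/(jωC) = -j/(ω·C) = 0 - j1384 Ω
  Z3: Z = R = 166 Ω
  Z4: Z = 1/(jωC) = -j/(ω·C) = 0 - j39.43 Ω
  Z5: Z = 1/(jωC) = -j/(ω·C) = 0 - j6124 Ω
Step 3 — Bridge requires nodal analysis (the Z5 bridge couples midpoints C and D, so the two paths cannot be reduced to a simple series/parallel combination). Setting node B to ground and injecting 1 A at node A, the 3-node admittance system at A, C, D solves to V_A = Z_AB = 164.3 - j43.24 Ω = 169.9∠-14.7° Ω.
Step 4 — Source phasor: V = 198∠71.4° V = 63.15 + j187.7 V.
Step 5 — Current: I = V / Z = 0.07835 + j1.163 A = 1.166∠86.1° A.
Step 6 — Complex power: S = V·I* = 223.2 - j58.74 VA.
Step 7 — Real power: P = Re(S) = 223.2 W.
Step 8 — Reactive power: Q = Im(S) = -58.74 VAR.
Step 9 — Apparent power: |S| = 230.8 VA.
Step 10 — Power factor: PF = P/|S| = 0.9671 (leading).

(a) P = 223.2 W  (b) Q = -58.74 VAR  (c) S = 230.8 VA  (d) PF = 0.9671 (leading)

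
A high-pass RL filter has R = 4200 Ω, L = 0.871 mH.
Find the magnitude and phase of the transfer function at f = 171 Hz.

Step 1 — Angular frequency: ω = 2π·171 = 1074 rad/s.
Step 2 — Transfer function: H(jω) = jωL/(R + jωL).
Step 3 — Numerator jωL = j·0.9358; denominator R + jωL = 4200 + j0.9358.
Step 4 — H = 4.965e-08 + j0.0002228.
Step 5 — Magnitude: |H| = 0.0002228 (-73.0 dB); phase: φ = 90.0°.

|H| = 0.0002228 (-73.0 dB), φ = 90.0°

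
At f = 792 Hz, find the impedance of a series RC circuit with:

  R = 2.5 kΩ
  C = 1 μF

Step 1 — Angular frequency: ω = 2π·f = 2π·792 = 4976 rad/s.
Step 2 — Component impedances:
  R: Z = R = 2500 Ω
  C: Z = 1/(jωC) = -j/(ω·C) = 0 - j201 Ω
Step 3 — Series combination: Z_total = R + C = 2500 - j201 Ω = 2508∠-4.6° Ω.

Z = 2500 - j201 Ω = 2508∠-4.6° Ω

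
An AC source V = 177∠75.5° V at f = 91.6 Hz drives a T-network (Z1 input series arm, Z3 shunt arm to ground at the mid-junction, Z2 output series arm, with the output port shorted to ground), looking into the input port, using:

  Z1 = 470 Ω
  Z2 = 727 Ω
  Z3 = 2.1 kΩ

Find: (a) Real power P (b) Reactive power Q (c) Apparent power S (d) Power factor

Step 1 — Angular frequency: ω = 2π·f = 2π·91.6 = 575.5 rad/s.
Step 2 — Component impedances:
  Z1: Z = R = 470 Ω
  Z2: Z = R = 727 Ω
  Z3: Z = R = 2100 Ω
Step 3 — With the output port shorted to ground, the output series arm Z2 runs from the junction to ground; the shunt arm Z3 also runs from the junction to ground. They appear in parallel: Z3 || Z2 = 540 Ω.
Step 4 — Series with input arm Z1: Z_in = Z1 + (Z3 || Z2) = 1010 Ω = 1010∠0.0° Ω.
Step 5 — Source phasor: V = 177∠75.5° V = 44.32 + j171.4 V.
Step 6 — Current: I = V / Z = 0.04388 + j0.1697 A = 0.1752∠75.5° A.
Step 7 — Complex power: S = V·I* = 31.02 VA.
Step 8 — Real power: P = Re(S) = 31.02 W.
Step 9 — Reactive power: Q = Im(S) = 0 VAR.
Step 10 — Apparent power: |S| = 31.02 VA.
Step 11 — Power factor: PF = P/|S| = 1 (unity).

(a) P = 31.02 W  (b) Q = 0 VAR  (c) S = 31.02 VA  (d) PF = 1 (unity)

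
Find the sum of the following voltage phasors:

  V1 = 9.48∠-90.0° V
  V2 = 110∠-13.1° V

Step 1 — Convert each phasor to rectangular form:
  V1 = 9.48·(cos(-90.0°) + j·sin(-90.0°)) = 0 - j9.48 V
  V2 = 110·(cos(-13.1°) + j·sin(-13.1°)) = 107.1 - j24.93 V
Step 2 — Sum components: V_total = 107.1 - j34.41 V.
Step 3 — Convert to polar: |V_total| = 112.5 V, ∠V_total = -17.8°.

V_total = 112.5∠-17.8° V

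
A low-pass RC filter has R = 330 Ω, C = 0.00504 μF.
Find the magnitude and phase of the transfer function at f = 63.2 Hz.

Step 1 — Angular frequency: ω = 2π·63.2 = 397.1 rad/s.
Step 2 — Transfer function: H(jω) = 1/(1 + jωRC).
Step 3 — Denominator: 1 + jωRC = 1 + j·397.1·330·5.04e-09 = 1 + j0.0006605.
Step 4 — H = 1 - j0.0006605.
Step 5 — Magnitude: |H| = 1 (-0.0 dB); phase: φ = -0.0°.

|H| = 1 (-0.0 dB), φ = -0.0°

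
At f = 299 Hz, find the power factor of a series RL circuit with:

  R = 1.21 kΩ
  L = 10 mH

Step 1 — Angular frequency: ω = 2π·f = 2π·299 = 1879 rad/s.
Step 2 — Component impedances:
  R: Z = R = 1210 Ω
  L: Z = jωL = j·1879·0.01 = 0 + j18.79 Ω
Step 3 — Series combination: Z_total = R + L = 1210 + j18.79 Ω = 1210∠0.9° Ω.
Step 4 — Power factor: PF = cos(φ) = Re(Z)/|Z| = 1210/1210.1 = 0.9999.
Step 5 — Type: Im(Z) = 18.79 ⇒ lagging (phase φ = 0.9°).

PF = 0.9999 (lagging, φ = 0.9°)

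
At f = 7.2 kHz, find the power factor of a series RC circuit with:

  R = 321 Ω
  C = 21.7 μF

Step 1 — Angular frequency: ω = 2π·f = 2π·7200 = 4.524e+04 rad/s.
Step 2 — Component impedances:
  R: Z = R = 321 Ω
  C: Z = 1/(jωC) = -j/(ω·C) = 0 - j1.019 Ω
Step 3 — Series combination: Z_total = R + C = 321 - j1.019 Ω = 321∠-0.2° Ω.
Step 4 — Power factor: PF = cos(φ) = Re(Z)/|Z| = 321/321 = 1.
Step 5 — Type: Im(Z) = -1.019 ⇒ leading (phase φ = -0.2°).

PF = 1 (leading, φ = -0.2°)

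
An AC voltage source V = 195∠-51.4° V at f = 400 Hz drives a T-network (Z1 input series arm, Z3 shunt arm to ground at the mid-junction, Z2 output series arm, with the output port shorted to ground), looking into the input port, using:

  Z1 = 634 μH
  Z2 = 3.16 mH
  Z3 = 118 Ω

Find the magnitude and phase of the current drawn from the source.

Step 1 — Angular frequency: ω = 2π·f = 2π·400 = 2513 rad/s.
Step 2 — Component impedances:
  Z1: Z = jωL = j·2513·0.000634 = 0 + j1.593 Ω
  Z2: Z = jωL = j·2513·0.00316 = 0 + j7.942 Ω
  Z3: Z = R = 118 Ω
Step 3 — With the output port shorted to ground, the output series arm Z2 runs from the junction to ground; the shunt arm Z3 also runs from the junction to ground. They appear in parallel: Z3 || Z2 = 0.5321 + j7.906 Ω.
Step 4 — Series with input arm Z1: Z_in = Z1 + (Z3 || Z2) = 0.5321 + j9.5 Ω = 9.514∠86.8° Ω.
Step 5 — Source phasor: V = 195∠-51.4° V = 121.7 - j152.4 V.
Step 6 — Ohm's law: I = V / Z_total = (121.7 - j152.4) / (0.5321 + j9.5) = -15.28 - j13.66 A.
Step 7 — Convert to polar: |I| = 20.5 A, ∠I = -138.2°.

I = 20.5∠-138.2° A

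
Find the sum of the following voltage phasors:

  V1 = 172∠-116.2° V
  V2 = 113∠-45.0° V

Step 1 — Convert each phasor to rectangular form:
  V1 = 172·(cos(-116.2°) + j·sin(-116.2°)) = -75.94 - j154.3 V
  V2 = 113·(cos(-45.0°) + j·sin(-45.0°)) = 79.9 - j79.9 V
Step 2 — Sum components: V_total = 3.964 - j234.2 V.
Step 3 — Convert to polar: |V_total| = 234.3 V, ∠V_total = -89.0°.

V_total = 234.3∠-89.0° V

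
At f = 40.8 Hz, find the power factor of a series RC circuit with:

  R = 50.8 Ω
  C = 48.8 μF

Step 1 — Angular frequency: ω = 2π·f = 2π·40.8 = 256.4 rad/s.
Step 2 — Component impedances:
  R: Z = R = 50.8 Ω
  C: Z = 1/(jωC) = -j/(ω·C) = 0 - j79.94 Ω
Step 3 — Series combination: Z_total = R + C = 50.8 - j79.94 Ω = 94.71∠-57.6° Ω.
Step 4 — Power factor: PF = cos(φ) = Re(Z)/|Z| = 50.8/94.71 = 0.5364.
Step 5 — Type: Im(Z) = -79.94 ⇒ leading (phase φ = -57.6°).

PF = 0.5364 (leading, φ = -57.6°)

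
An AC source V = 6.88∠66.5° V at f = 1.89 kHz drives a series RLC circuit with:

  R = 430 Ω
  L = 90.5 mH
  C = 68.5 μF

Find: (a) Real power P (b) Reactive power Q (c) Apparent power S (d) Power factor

Step 1 — Angular frequency: ω = 2π·f = 2π·1890 = 1.188e+04 rad/s.
Step 2 — Component impedances:
  R: Z = R = 430 Ω
  L: Z = jωL = j·1.188e+04·0.0905 = 0 + j1075 Ω
  C: Z = 1/(jωC) = -j/(ω·C) = 0 - j1.229 Ω
Step 3 — Series combination: Z_total = R + L + C = 430 + j1073 Ω = 1156∠68.2° Ω.
Step 4 — Source phasor: V = 6.88∠66.5° V = 2.743 + j6.309 V.
Step 5 — Current: I = V / Z = 0.005947 - j0.0001734 A = 0.00595∠-1.7° A.
Step 6 — Complex power: S = V·I* = 0.01522 + j0.038 VA.
Step 7 — Real power: P = Re(S) = 0.01522 W.
Step 8 — Reactive power: Q = Im(S) = 0.038 VAR.
Step 9 — Apparent power: |S| = 0.04093 VA.
Step 10 — Power factor: PF = P/|S| = 0.3718 (lagging).

(a) P = 0.01522 W  (b) Q = 0.038 VAR  (c) S = 0.04093 VA  (d) PF = 0.3718 (lagging)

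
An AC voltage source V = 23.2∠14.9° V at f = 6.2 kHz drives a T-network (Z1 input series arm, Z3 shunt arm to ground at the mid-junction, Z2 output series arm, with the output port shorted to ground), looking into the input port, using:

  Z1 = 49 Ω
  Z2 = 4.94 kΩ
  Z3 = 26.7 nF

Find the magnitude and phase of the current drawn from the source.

Step 1 — Angular frequency: ω = 2π·f = 2π·6200 = 3.896e+04 rad/s.
Step 2 — Component impedances:
  Z1: Z = R = 49 Ω
  Z2: Z = R = 4940 Ω
  Z3: Z = 1/(jωC) = -j/(ω·C) = 0 - j961.4 Ω
Step 3 — With the output port shorted to ground, the output series arm Z2 runs from the junction to ground; the shunt arm Z3 also runs from the junction to ground. They appear in parallel: Z3 || Z2 = 180.3 - j926.3 Ω.
Step 4 — Series with input arm Z1: Z_in = Z1 + (Z3 || Z2) = 229.3 - j926.3 Ω = 954.3∠-76.1° Ω.
Step 5 — Source phasor: V = 23.2∠14.9° V = 22.42 + j5.965 V.
Step 6 — Ohm's law: I = V / Z_total = (22.42 + j5.965) / (229.3 - j926.3) = -0.0004233 + j0.02431 A.
Step 7 — Convert to polar: |I| = 0.02431 A, ∠I = 91.0°.

I = 0.02431∠91.0° A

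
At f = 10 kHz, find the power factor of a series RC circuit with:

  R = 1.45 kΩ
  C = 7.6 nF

Step 1 — Angular frequency: ω = 2π·f = 2π·1e+04 = 6.283e+04 rad/s.
Step 2 — Component impedances:
  R: Z = R = 1450 Ω
  C: Z = 1/(jωC) = -j/(ω·C) = 0 - j2094 Ω
Step 3 — Series combination: Z_total = R + C = 1450 - j2094 Ω = 2547∠-55.3° Ω.
Step 4 — Power factor: PF = cos(φ) = Re(Z)/|Z| = 1450/2547 = 0.5693.
Step 5 — Type: Im(Z) = -2094 ⇒ leading (phase φ = -55.3°).

PF = 0.5693 (leading, φ = -55.3°)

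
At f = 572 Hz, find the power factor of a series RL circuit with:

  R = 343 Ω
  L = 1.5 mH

Step 1 — Angular frequency: ω = 2π·f = 2π·572 = 3594 rad/s.
Step 2 — Component impedances:
  R: Z = R = 343 Ω
  L: Z = jωL = j·3594·0.0015 = 0 + j5.391 Ω
Step 3 — Series combination: Z_total = R + L = 343 + j5.391 Ω = 343∠0.9° Ω.
Step 4 — Power factor: PF = cos(φ) = Re(Z)/|Z| = 343/343.04 = 0.9999.
Step 5 — Type: Im(Z) = 5.391 ⇒ lagging (phase φ = 0.9°).

PF = 0.9999 (lagging, φ = 0.9°)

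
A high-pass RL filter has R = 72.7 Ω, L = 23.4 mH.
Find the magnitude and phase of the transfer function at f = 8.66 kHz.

Step 1 — Angular frequency: ω = 2π·8660 = 5.441e+04 rad/s.
Step 2 — Transfer function: H(jω) = jωL/(R + jωL).
Step 3 — Numerator jωL = j·1273; denominator R + jωL = 72.7 + j1273.
Step 4 — H = 0.9968 + j0.05691.
Step 5 — Magnitude: |H| = 0.9984 (-0.0 dB); phase: φ = 3.3°.

|H| = 0.9984 (-0.0 dB), φ = 3.3°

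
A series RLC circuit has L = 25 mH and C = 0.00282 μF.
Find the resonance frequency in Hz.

Step 1 — Resonance condition Im(Z)=0 gives ω₀ = 1/√(LC).
Step 2 — ω₀ = 1/√(0.025·2.82e-09) = 1.191e+05 rad/s.
Step 3 — f₀ = ω₀/(2π) = 1.896e+04 Hz.

f₀ = 1.896e+04 Hz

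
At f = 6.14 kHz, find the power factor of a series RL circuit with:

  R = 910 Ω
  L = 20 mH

Step 1 — Angular frequency: ω = 2π·f = 2π·6140 = 3.858e+04 rad/s.
Step 2 — Component impedances:
  R: Z = R = 910 Ω
  L: Z = jωL = j·3.858e+04·0.02 = 0 + j771.6 Ω
Step 3 — Series combination: Z_total = R + L = 910 + j771.6 Ω = 1193∠40.3° Ω.
Step 4 — Power factor: PF = cos(φ) = Re(Z)/|Z| = 910/1193.1 = 0.7627.
Step 5 — Type: Im(Z) = 771.6 ⇒ lagging (phase φ = 40.3°).

PF = 0.7627 (lagging, φ = 40.3°)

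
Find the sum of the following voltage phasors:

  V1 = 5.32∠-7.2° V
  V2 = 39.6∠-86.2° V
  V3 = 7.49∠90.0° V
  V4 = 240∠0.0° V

Step 1 — Convert each phasor to rectangular form:
  V1 = 5.32·(cos(-7.2°) + j·sin(-7.2°)) = 5.278 - j0.6668 V
  V2 = 39.6·(cos(-86.2°) + j·sin(-86.2°)) = 2.624 - j39.51 V
  V3 = 7.49·(cos(90.0°) + j·sin(90.0°)) = 0 + j7.49 V
  V4 = 240·(cos(0.0°) + j·sin(0.0°)) = 240 V
Step 2 — Sum components: V_total = 247.9 - j32.69 V.
Step 3 — Convert to polar: |V_total| = 250 V, ∠V_total = -7.5°.

V_total = 250∠-7.5° V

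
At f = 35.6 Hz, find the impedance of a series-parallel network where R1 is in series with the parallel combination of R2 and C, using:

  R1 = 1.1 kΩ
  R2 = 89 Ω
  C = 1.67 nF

Step 1 — Angular frequency: ω = 2π·f = 2π·35.6 = 223.7 rad/s.
Step 2 — Component impedances:
  R1: Z = R = 1100 Ω
  R2: Z = R = 89 Ω
  C: Z = 1/(jωC) = -j/(ω·C) = 0 - j2.677e+06 Ω
Step 3 — Parallel branch: R2 || C = 1/(1/R2 + 1/C) = 89 - j0.002959 Ω.
Step 4 — Series with R1: Z_total = R1 + (R2 || C) = 1189 - j0.002959 Ω = 1189∠-0.0° Ω.

Z = 1189 - j0.002959 Ω = 1189∠-0.0° Ω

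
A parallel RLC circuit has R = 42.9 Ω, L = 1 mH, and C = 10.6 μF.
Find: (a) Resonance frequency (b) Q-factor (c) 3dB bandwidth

Step 1 — Resonance: ω₀ = 1/√(LC) = 1/√(0.001·1.06e-05) = 9713 rad/s.
Step 2 — f₀ = ω₀/(2π) = 1546 Hz.
Step 3 — Parallel Q: Q = R/(ω₀L) = 42.9/(9713·0.001) = 4.417.
Step 4 — Bandwidth: Δω = ω₀/Q = 2199 rad/s; BW = Δω/(2π) = 350 Hz.

(a) f₀ = 1546 Hz  (b) Q = 4.417  (c) BW = 350 Hz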